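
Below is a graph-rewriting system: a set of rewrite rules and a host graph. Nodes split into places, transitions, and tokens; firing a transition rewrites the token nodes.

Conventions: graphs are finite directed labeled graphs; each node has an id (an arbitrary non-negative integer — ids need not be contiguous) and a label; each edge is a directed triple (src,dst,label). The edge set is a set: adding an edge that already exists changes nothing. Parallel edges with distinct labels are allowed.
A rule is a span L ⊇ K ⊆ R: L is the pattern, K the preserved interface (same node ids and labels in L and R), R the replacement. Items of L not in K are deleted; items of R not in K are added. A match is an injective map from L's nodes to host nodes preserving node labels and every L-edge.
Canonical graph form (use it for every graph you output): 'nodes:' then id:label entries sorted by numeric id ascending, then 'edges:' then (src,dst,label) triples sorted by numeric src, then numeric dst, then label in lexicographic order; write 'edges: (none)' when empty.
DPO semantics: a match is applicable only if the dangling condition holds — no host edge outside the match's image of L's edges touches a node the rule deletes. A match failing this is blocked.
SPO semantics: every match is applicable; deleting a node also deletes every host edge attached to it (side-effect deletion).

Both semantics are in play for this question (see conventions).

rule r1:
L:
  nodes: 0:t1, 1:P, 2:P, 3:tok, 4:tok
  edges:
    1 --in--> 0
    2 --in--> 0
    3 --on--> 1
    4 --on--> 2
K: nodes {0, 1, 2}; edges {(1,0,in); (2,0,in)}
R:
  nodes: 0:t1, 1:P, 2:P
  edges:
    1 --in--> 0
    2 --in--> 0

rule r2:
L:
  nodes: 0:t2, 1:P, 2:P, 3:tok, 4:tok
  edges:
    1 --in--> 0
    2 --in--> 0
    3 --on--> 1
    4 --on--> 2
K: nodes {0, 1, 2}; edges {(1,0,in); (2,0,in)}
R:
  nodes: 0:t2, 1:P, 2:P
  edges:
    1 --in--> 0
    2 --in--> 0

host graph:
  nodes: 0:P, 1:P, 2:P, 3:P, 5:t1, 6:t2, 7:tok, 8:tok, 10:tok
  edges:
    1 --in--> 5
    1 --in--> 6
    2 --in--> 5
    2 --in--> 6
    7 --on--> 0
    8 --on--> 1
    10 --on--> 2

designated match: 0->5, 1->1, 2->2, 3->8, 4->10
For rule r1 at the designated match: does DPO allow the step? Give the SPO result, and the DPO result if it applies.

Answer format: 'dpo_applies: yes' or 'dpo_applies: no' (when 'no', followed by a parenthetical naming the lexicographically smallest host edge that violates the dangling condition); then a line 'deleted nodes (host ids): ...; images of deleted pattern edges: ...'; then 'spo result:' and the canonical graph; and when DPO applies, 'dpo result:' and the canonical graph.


dpo_applies: yes
deleted nodes (host ids): 8, 10; images of deleted pattern edges: (8,1,on); (10,2,on)
spo result:
nodes: 0:P, 1:P, 2:P, 3:P, 5:t1, 6:t2, 7:tok
edges: (1,5,in); (1,6,in); (2,5,in); (2,6,in); (7,0,on)
dpo result:
nodes: 0:P, 1:P, 2:P, 3:P, 5:t1, 6:t2, 7:tok
edges: (1,5,in); (1,6,in); (2,5,in); (2,6,in); (7,0,on)


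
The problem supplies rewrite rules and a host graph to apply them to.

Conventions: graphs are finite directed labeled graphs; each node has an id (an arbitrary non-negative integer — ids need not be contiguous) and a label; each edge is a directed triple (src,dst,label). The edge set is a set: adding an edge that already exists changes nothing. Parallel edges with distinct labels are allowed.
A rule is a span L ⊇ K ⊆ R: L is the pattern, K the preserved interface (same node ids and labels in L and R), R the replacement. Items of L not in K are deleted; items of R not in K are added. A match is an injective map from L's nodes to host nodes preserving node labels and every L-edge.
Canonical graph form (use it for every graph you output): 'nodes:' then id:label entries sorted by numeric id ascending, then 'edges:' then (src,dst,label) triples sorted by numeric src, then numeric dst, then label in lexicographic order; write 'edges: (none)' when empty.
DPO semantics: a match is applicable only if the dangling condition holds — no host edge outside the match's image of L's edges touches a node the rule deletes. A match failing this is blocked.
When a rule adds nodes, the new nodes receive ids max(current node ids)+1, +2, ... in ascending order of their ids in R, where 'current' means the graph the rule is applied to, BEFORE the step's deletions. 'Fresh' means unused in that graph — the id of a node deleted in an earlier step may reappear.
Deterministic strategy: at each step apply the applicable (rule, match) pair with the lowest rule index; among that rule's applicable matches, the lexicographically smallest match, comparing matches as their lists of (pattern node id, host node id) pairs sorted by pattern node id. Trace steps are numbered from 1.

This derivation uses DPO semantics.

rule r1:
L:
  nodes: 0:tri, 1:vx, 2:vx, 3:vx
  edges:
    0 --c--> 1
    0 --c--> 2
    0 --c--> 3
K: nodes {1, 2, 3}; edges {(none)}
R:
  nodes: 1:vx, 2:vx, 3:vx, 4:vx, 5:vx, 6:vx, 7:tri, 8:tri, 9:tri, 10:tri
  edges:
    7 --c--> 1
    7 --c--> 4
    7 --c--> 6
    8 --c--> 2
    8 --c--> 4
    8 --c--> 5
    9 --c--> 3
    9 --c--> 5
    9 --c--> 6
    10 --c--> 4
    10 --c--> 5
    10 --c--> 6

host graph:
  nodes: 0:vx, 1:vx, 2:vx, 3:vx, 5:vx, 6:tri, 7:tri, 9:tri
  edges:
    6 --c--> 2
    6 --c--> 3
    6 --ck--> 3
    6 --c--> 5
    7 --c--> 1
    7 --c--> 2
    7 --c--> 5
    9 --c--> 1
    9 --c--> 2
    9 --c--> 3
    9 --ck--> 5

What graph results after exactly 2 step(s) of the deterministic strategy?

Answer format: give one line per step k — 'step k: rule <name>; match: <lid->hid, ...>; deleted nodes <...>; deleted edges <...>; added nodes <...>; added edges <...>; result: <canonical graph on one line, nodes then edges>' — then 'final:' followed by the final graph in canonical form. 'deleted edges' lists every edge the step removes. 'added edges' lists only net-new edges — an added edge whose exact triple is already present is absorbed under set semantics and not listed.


step 1: rule r1; match: 0->7, 1->1, 2->2, 3->5; deleted nodes 7; deleted edges (7,1,c); (7,2,c); (7,5,c); added nodes 10, 11, 12, 13, 14, 15, 16; added edges (13,1,c); (13,10,c); (13,12,c); (14,2,c); (14,10,c); (14,11,c); (15,5,c); (15,11,c); (15,12,c); (16,10,c); (16,11,c); (16,12,c); result: nodes: 0:vx, 1:vx, 2:vx, 3:vx, 5:vx, 6:tri, 9:tri, 10:vx, 11:vx, 12:vx, 13:tri, 14:tri, 15:tri, 16:tri edges: (6,2,c); (6,3,c); (6,3,ck); (6,5,c); (9,1,c); (9,2,c); (9,3,c); (9,5,ck); (13,1,c); (13,10,c); (13,12,c); (14,2,c); (14,10,c); (14,11,c); (15,5,c); (15,11,c); (15,12,c); (16,10,c); (16,11,c); (16,12,c)
step 2: rule r1; match: 0->13, 1->1, 2->10, 3->12; deleted nodes 13; deleted edges (13,1,c); (13,10,c); (13,12,c); added nodes 17, 18, 19, 20, 21, 22, 23; added edges (20,1,c); (20,17,c); (20,19,c); (21,10,c); (21,17,c); (21,18,c); (22,12,c); (22,18,c); (22,19,c); (23,17,c); (23,18,c); (23,19,c); result: nodes: 0:vx, 1:vx, 2:vx, 3:vx, 5:vx, 6:tri, 9:tri, 10:vx, 11:vx, 12:vx, 14:tri, 15:tri, 16:tri, 17:vx, 18:vx, 19:vx, 20:tri, 21:tri, 22:tri, 23:tri edges: (6,2,c); (6,3,c); (6,3,ck); (6,5,c); (9,1,c); (9,2,c); (9,3,c); (9,5,ck); (14,2,c); (14,10,c); (14,11,c); (15,5,c); (15,11,c); (15,12,c); (16,10,c); (16,11,c); (16,12,c); (20,1,c); (20,17,c); (20,19,c); (21,10,c); (21,17,c); (21,18,c); (22,12,c); (22,18,c); (22,19,c); (23,17,c); (23,18,c); (23,19,c)
final:
nodes: 0:vx, 1:vx, 2:vx, 3:vx, 5:vx, 6:tri, 9:tri, 10:vx, 11:vx, 12:vx, 14:tri, 15:tri, 16:tri, 17:vx, 18:vx, 19:vx, 20:tri, 21:tri, 22:tri, 23:tri
edges: (6,2,c); (6,3,c); (6,3,ck); (6,5,c); (9,1,c); (9,2,c); (9,3,c); (9,5,ck); (14,2,c); (14,10,c); (14,11,c); (15,5,c); (15,11,c); (15,12,c); (16,10,c); (16,11,c); (16,12,c); (20,1,c); (20,17,c); (20,19,c); (21,10,c); (21,17,c); (21,18,c); (22,12,c); (22,18,c); (22,19,c); (23,17,c); (23,18,c); (23,19,c)


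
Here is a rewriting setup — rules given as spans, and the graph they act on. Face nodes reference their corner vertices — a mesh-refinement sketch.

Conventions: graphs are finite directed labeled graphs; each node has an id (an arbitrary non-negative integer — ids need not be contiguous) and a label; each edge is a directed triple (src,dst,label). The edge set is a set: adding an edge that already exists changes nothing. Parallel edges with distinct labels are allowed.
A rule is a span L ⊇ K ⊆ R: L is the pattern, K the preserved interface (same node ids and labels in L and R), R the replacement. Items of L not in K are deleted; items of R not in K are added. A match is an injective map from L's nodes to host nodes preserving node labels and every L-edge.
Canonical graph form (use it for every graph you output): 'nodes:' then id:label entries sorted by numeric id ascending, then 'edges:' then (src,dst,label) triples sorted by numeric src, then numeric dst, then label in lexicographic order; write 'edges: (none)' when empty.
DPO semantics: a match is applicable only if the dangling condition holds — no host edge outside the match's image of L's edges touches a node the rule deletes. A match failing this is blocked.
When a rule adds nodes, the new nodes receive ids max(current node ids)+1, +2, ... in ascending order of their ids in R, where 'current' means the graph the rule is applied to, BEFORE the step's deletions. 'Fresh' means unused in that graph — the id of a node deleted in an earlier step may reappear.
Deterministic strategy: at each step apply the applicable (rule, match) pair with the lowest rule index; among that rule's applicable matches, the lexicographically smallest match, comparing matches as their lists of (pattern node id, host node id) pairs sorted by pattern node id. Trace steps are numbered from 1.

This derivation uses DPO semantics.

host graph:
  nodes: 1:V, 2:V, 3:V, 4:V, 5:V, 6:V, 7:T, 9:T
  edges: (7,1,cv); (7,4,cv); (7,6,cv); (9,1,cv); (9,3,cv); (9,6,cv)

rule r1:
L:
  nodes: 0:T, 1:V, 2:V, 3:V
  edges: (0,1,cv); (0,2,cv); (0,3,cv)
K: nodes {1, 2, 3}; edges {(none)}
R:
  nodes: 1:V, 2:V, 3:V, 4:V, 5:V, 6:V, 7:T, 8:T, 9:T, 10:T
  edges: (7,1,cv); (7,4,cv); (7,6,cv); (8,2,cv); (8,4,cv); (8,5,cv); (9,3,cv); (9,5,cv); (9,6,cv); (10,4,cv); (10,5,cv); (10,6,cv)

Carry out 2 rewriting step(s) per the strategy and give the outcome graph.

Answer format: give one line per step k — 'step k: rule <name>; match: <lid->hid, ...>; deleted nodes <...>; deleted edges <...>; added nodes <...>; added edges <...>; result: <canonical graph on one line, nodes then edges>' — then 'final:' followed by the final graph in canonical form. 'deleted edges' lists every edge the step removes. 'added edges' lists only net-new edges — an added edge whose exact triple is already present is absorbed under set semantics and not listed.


step 1: rule r1; match: 0->7, 1->1, 2->4, 3->6; deleted nodes 7; deleted edges (7,1,cv); (7,4,cv); (7,6,cv); added nodes 10, 11, 12, 13, 14, 15, 16; added edges (13,1,cv); (13,10,cv); (13,12,cv); (14,4,cv); (14,10,cv); (14,11,cv); (15,6,cv); (15,11,cv); (15,12,cv); (16,10,cv); (16,11,cv); (16,12,cv); result: nodes: 1:V, 2:V, 3:V, 4:V, 5:V, 6:V, 9:T, 10:V, 11:V, 12:V, 13:T, 14:T, 15:T, 16:T edges: (9,1,cv); (9,3,cv); (9,6,cv); (13,1,cv); (13,10,cv); (13,12,cv); (14,4,cv); (14,10,cv); (14,11,cv); (15,6,cv); (15,11,cv); (15,12,cv); (16,10,cv); (16,11,cv); (16,12,cv)
step 2: rule r1; match: 0->9, 1->1, 2->3, 3->6; deleted nodes 9; deleted edges (9,1,cv); (9,3,cv); (9,6,cv); added nodes 17, 18, 19, 20, 21, 22, 23; added edges (20,1,cv); (20,17,cv); (20,19,cv); (21,3,cv); (21,17,cv); (21,18,cv); (22,6,cv); (22,18,cv); (22,19,cv); (23,17,cv); (23,18,cv); (23,19,cv); result: nodes: 1:V, 2:V, 3:V, 4:V, 5:V, 6:V, 10:V, 11:V, 12:V, 13:T, 14:T, 15:T, 16:T, 17:V, 18:V, 19:V, 20:T, 21:T, 22:T, 23:T edges: (13,1,cv); (13,10,cv); (13,12,cv); (14,4,cv); (14,10,cv); (14,11,cv); (15,6,cv); (15,11,cv); (15,12,cv); (16,10,cv); (16,11,cv); (16,12,cv); (20,1,cv); (20,17,cv); (20,19,cv); (21,3,cv); (21,17,cv); (21,18,cv); (22,6,cv); (22,18,cv); (22,19,cv); (23,17,cv); (23,18,cv); (23,19,cv)
final:
nodes: 1:V, 2:V, 3:V, 4:V, 5:V, 6:V, 10:V, 11:V, 12:V, 13:T, 14:T, 15:T, 16:T, 17:V, 18:V, 19:V, 20:T, 21:T, 22:T, 23:T
edges: (13,1,cv); (13,10,cv); (13,12,cv); (14,4,cv); (14,10,cv); (14,11,cv); (15,6,cv); (15,11,cv); (15,12,cv); (16,10,cv); (16,11,cv); (16,12,cv); (20,1,cv); (20,17,cv); (20,19,cv); (21,3,cv); (21,17,cv); (21,18,cv); (22,6,cv); (22,18,cv); (22,19,cv); (23,17,cv); (23,18,cv); (23,19,cv)


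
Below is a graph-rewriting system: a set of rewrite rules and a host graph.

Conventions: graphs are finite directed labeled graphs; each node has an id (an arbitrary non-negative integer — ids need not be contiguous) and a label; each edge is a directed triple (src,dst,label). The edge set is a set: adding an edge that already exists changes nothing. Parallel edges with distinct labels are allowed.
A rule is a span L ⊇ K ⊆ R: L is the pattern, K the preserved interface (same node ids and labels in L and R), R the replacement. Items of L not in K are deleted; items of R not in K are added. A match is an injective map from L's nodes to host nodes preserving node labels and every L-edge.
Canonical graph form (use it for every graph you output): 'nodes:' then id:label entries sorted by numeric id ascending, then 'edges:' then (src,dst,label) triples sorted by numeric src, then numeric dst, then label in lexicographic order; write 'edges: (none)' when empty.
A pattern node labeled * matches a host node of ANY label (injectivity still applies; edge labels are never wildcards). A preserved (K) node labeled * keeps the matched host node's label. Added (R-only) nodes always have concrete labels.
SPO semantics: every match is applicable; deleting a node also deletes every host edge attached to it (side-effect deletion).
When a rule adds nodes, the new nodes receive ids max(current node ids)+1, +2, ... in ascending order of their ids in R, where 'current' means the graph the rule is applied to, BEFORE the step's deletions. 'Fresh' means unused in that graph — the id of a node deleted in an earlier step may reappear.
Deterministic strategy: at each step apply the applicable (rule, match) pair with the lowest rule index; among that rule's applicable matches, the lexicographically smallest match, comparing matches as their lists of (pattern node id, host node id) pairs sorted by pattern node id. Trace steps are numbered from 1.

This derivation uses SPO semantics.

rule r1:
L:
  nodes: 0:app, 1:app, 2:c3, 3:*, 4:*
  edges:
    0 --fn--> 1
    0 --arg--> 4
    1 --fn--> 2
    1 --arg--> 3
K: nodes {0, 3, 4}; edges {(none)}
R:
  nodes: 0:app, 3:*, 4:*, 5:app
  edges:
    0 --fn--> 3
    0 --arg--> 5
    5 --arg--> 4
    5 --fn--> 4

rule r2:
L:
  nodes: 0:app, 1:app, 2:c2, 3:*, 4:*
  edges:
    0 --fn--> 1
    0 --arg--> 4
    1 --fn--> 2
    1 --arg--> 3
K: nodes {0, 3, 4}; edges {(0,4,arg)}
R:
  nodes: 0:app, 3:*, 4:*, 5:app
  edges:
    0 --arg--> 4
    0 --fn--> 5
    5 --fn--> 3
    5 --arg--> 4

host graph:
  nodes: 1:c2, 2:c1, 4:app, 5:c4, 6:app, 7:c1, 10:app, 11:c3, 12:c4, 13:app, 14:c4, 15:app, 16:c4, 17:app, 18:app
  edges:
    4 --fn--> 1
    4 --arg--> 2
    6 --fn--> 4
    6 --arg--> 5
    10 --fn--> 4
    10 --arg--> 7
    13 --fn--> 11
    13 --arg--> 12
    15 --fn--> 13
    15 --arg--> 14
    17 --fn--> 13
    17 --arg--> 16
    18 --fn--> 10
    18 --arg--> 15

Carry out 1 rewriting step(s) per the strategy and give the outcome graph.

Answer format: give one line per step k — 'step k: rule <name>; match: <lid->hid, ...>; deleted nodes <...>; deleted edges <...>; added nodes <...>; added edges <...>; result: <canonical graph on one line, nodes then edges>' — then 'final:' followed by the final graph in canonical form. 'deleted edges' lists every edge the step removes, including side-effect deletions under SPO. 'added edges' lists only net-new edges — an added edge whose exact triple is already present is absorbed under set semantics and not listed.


step 1: rule r1; match: 0->15, 1->13, 2->11, 3->12, 4->14; deleted nodes 11, 13; deleted edges (13,11,fn); (13,12,arg); (15,13,fn); (15,14,arg); (17,13,fn); added nodes 19; added edges (15,12,fn); (15,19,arg); (19,14,arg); (19,14,fn); result: nodes: 1:c2, 2:c1, 4:app, 5:c4, 6:app, 7:c1, 10:app, 12:c4, 14:c4, 15:app, 16:c4, 17:app, 18:app, 19:app edges: (4,1,fn); (4,2,arg); (6,4,fn); (6,5,arg); (10,4,fn); (10,7,arg); (15,12,fn); (15,19,arg); (17,16,arg); (18,10,fn); (18,15,arg); (19,14,arg); (19,14,fn)
final:
nodes: 1:c2, 2:c1, 4:app, 5:c4, 6:app, 7:c1, 10:app, 12:c4, 14:c4, 15:app, 16:c4, 17:app, 18:app, 19:app
edges: (4,1,fn); (4,2,arg); (6,4,fn); (6,5,arg); (10,4,fn); (10,7,arg); (15,12,fn); (15,19,arg); (17,16,arg); (18,10,fn); (18,15,arg); (19,14,arg); (19,14,fn)


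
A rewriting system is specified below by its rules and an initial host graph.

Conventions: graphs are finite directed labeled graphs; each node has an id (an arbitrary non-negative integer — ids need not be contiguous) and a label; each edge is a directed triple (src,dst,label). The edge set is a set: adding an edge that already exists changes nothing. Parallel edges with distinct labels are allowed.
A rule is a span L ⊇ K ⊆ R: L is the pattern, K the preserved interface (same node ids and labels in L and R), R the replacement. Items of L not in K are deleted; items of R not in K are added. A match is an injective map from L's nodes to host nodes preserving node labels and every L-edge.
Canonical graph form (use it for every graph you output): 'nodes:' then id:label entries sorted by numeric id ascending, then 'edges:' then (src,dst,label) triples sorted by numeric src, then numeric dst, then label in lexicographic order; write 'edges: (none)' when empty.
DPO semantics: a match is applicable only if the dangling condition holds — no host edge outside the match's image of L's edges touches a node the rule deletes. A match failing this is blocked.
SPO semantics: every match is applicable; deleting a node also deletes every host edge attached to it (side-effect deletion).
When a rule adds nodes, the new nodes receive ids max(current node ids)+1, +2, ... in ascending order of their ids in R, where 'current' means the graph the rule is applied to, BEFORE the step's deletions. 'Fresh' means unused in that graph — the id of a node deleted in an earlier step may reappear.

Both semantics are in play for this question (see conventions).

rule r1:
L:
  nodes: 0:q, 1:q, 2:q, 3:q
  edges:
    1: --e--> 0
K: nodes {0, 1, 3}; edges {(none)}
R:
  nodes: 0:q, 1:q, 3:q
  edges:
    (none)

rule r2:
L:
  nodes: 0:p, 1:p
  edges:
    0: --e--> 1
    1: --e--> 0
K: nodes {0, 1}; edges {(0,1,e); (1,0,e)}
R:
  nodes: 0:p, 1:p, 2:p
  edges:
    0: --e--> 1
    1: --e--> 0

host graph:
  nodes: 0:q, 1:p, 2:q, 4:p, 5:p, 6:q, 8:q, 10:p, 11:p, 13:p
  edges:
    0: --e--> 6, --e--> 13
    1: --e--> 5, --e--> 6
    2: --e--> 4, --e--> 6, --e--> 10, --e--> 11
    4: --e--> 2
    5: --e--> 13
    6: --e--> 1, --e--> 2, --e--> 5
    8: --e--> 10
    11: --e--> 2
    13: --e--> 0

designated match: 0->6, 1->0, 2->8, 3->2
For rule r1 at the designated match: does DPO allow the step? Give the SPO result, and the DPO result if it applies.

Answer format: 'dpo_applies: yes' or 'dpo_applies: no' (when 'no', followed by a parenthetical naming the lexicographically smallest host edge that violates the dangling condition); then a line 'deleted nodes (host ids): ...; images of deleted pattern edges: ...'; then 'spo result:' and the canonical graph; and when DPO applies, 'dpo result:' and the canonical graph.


dpo_applies: no
(the rule deletes node 8, which keeps host edge (8,10,e) outside the match image — the dangling condition fails, DPO blocks; SPO proceeds and side-deletes such edges)
deleted nodes (host ids): 8; images of deleted pattern edges: (0,6,e)
spo result:
nodes: 0:q, 1:p, 2:q, 4:p, 5:p, 6:q, 10:p, 11:p, 13:p
edges: (0,13,e); (1,5,e); (1,6,e); (2,4,e); (2,6,e); (2,10,e); (2,11,e); (4,2,e); (5,13,e); (6,1,e); (6,2,e); (6,5,e); (11,2,e); (13,0,e)


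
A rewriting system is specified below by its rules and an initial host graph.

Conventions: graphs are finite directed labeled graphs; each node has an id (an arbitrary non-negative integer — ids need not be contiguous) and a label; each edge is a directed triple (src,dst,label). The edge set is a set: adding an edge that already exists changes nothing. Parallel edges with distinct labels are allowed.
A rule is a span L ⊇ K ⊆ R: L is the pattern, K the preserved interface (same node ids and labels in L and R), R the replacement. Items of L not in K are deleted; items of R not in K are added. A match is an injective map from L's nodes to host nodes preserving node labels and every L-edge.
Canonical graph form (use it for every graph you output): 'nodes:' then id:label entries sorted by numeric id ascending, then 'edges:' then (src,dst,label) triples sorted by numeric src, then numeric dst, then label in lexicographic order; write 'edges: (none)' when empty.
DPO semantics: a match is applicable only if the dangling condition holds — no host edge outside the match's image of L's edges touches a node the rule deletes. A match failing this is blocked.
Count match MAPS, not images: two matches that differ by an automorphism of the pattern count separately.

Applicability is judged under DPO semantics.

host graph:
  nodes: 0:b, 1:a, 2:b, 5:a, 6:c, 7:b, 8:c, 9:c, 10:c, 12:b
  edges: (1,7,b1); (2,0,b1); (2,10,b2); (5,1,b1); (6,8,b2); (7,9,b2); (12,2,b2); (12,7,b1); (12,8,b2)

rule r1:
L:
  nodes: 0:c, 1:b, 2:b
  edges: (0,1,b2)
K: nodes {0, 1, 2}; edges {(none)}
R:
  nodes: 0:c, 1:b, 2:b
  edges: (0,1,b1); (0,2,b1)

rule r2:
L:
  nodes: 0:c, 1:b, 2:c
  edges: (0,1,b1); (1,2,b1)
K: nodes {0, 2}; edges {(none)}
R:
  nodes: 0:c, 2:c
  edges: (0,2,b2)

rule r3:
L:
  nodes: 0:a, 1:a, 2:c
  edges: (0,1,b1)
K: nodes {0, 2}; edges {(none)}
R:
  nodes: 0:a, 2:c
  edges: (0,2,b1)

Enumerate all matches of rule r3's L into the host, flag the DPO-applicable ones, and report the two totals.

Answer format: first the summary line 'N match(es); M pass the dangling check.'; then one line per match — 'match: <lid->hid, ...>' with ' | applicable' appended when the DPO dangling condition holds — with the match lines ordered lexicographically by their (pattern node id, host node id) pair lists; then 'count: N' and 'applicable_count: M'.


4 match(es); 0 pass the dangling check.
match: 0->5, 1->1, 2->6
match: 0->5, 1->1, 2->8
match: 0->5, 1->1, 2->9
match: 0->5, 1->1, 2->10
count: 4
applicable_count: 0


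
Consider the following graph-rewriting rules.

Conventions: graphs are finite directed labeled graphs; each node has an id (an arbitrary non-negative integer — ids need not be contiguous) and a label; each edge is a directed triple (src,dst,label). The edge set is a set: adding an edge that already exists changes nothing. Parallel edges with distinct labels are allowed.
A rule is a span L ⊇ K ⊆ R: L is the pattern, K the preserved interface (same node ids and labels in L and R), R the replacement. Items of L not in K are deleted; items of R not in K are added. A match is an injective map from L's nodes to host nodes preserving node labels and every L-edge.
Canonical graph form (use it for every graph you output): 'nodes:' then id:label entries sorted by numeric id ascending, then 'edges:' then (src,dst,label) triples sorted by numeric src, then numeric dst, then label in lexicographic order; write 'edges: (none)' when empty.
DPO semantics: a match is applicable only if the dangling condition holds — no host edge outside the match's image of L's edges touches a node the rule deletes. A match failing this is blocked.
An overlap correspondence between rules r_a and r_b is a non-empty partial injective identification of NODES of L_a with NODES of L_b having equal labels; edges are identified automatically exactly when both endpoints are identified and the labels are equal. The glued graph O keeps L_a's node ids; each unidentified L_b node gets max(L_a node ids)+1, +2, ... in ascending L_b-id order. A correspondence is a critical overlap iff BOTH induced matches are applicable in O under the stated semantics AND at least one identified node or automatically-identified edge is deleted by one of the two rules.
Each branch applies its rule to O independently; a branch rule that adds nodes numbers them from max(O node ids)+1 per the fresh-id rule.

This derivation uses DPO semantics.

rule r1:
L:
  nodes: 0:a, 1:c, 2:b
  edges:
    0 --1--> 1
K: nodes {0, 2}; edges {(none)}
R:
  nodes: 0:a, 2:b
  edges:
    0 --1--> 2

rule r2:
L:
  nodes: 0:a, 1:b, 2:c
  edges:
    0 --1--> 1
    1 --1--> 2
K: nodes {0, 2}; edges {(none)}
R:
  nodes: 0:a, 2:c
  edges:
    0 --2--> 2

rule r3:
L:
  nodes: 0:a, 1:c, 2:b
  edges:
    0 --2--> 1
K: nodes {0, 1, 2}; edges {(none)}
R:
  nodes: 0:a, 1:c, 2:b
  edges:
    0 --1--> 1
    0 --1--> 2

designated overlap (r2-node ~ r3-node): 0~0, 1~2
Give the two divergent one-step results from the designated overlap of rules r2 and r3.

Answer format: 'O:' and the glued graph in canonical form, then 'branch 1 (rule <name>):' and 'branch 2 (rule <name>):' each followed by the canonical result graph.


O:
nodes: 0:a, 1:b, 2:c, 3:c
edges: (0,1,1); (0,3,2); (1,2,1)
branch 1 (rule r2):
nodes: 0:a, 2:c, 3:c
edges: (0,2,2); (0,3,2)
branch 2 (rule r3):
nodes: 0:a, 1:b, 2:c, 3:c
edges: (0,1,1); (0,3,1); (1,2,1)


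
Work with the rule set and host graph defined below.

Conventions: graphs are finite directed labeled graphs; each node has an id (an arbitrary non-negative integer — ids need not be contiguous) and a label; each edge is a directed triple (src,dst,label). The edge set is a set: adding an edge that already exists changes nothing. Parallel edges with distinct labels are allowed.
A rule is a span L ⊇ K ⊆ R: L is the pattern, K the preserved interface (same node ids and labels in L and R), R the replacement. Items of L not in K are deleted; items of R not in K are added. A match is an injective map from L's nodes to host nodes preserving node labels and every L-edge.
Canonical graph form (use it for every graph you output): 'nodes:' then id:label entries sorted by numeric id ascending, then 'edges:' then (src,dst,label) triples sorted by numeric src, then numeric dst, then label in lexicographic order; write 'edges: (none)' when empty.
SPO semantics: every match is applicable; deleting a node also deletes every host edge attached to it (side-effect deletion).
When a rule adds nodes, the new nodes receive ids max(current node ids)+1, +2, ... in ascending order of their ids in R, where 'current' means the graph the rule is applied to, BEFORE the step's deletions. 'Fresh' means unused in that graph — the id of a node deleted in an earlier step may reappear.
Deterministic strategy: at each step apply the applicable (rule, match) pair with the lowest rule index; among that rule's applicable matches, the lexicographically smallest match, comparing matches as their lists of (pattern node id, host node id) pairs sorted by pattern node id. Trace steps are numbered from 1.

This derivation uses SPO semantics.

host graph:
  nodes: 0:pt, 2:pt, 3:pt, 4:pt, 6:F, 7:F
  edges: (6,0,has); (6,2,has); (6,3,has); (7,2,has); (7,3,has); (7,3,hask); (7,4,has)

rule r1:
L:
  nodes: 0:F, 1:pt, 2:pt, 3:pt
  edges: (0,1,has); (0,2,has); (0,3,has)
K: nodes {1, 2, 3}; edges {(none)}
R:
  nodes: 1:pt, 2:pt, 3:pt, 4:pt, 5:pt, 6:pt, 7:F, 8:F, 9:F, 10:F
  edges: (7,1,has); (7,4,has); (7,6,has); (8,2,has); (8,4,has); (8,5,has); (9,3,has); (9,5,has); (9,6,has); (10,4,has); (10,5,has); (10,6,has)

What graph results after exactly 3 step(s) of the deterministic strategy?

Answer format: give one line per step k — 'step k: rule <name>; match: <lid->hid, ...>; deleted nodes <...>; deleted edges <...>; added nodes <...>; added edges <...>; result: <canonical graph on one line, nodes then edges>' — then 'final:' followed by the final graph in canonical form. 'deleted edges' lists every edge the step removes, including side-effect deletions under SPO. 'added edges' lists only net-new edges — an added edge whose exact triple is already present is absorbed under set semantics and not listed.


step 1: rule r1; match: 0->6, 1->0, 2->2, 3->3; deleted nodes 6; deleted edges (6,0,has); (6,2,has); (6,3,has); added nodes 8, 9, 10, 11, 12, 13, 14; added edges (11,0,has); (11,8,has); (11,10,has); (12,2,has); (12,8,has); (12,9,has); (13,3,has); (13,9,has); (13,10,has); (14,8,has); (14,9,has); (14,10,has); result: nodes: 0:pt, 2:pt, 3:pt, 4:pt, 7:F, 8:pt, 9:pt, 10:pt, 11:F, 12:F, 13:F, 14:F edges: (7,2,has); (7,3,has); (7,3,hask); (7,4,has); (11,0,has); (11,8,has); (11,10,has); (12,2,has); (12,8,has); (12,9,has); (13,3,has); (13,9,has); (13,10,has); (14,8,has); (14,9,has); (14,10,has)
step 2: rule r1; match: 0->7, 1->2, 2->3, 3->4; deleted nodes 7; deleted edges (7,2,has); (7,3,has); (7,3,hask); (7,4,has); added nodes 15, 16, 17, 18, 19, 20, 21; added edges (18,2,has); (18,15,has); (18,17,has); (19,3,has); (19,15,has); (19,16,has); (20,4,has); (20,16,has); (20,17,has); (21,15,has); (21,16,has); (21,17,has); result: nodes: 0:pt, 2:pt, 3:pt, 4:pt, 8:pt, 9:pt, 10:pt, 11:F, 12:F, 13:F, 14:F, 15:pt, 16:pt, 17:pt, 18:F, 19:F, 20:F, 21:F edges: (11,0,has); (11,8,has); (11,10,has); (12,2,has); (12,8,has); (12,9,has); (13,3,has); (13,9,has); (13,10,has); (14,8,has); (14,9,has); (14,10,has); (18,2,has); (18,15,has); (18,17,has); (19,3,has); (19,15,has); (19,16,has); (20,4,has); (20,16,has); (20,17,has); (21,15,has); (21,16,has); (21,17,has)
step 3: rule r1; match: 0->11, 1->0, 2->8, 3->10; deleted nodes 11; deleted edges (11,0,has); (11,8,has); (11,10,has); added nodes 22, 23, 24, 25, 26, 27, 28; added edges (25,0,has); (25,22,has); (25,24,has); (26,8,has); (26,22,has); (26,23,has); (27,10,has); (27,23,has); (27,24,has); (28,22,has); (28,23,has); (28,24,has); result: nodes: 0:pt, 2:pt, 3:pt, 4:pt, 8:pt, 9:pt, 10:pt, 12:F, 13:F, 14:F, 15:pt, 16:pt, 17:pt, 18:F, 19:F, 20:F, 21:F, 22:pt, 23:pt, 24:pt, 25:F, 26:F, 27:F, 28:F edges: (12,2,has); (12,8,has); (12,9,has); (13,3,has); (13,9,has); (13,10,has); (14,8,has); (14,9,has); (14,10,has); (18,2,has); (18,15,has); (18,17,has); (19,3,has); (19,15,has); (19,16,has); (20,4,has); (20,16,has); (20,17,has); (21,15,has); (21,16,has); (21,17,has); (25,0,has); (25,22,has); (25,24,has); (26,8,has); (26,22,has); (26,23,has); (27,10,has); (27,23,has); (27,24,has); (28,22,has); (28,23,has); (28,24,has)
final:
nodes: 0:pt, 2:pt, 3:pt, 4:pt, 8:pt, 9:pt, 10:pt, 12:F, 13:F, 14:F, 15:pt, 16:pt, 17:pt, 18:F, 19:F, 20:F, 21:F, 22:pt, 23:pt, 24:pt, 25:F, 26:F, 27:F, 28:F
edges: (12,2,has); (12,8,has); (12,9,has); (13,3,has); (13,9,has); (13,10,has); (14,8,has); (14,9,has); (14,10,has); (18,2,has); (18,15,has); (18,17,has); (19,3,has); (19,15,has); (19,16,has); (20,4,has); (20,16,has); (20,17,has); (21,15,has); (21,16,has); (21,17,has); (25,0,has); (25,22,has); (25,24,has); (26,8,has); (26,22,has); (26,23,has); (27,10,has); (27,23,has); (27,24,has); (28,22,has); (28,23,has); (28,24,has)


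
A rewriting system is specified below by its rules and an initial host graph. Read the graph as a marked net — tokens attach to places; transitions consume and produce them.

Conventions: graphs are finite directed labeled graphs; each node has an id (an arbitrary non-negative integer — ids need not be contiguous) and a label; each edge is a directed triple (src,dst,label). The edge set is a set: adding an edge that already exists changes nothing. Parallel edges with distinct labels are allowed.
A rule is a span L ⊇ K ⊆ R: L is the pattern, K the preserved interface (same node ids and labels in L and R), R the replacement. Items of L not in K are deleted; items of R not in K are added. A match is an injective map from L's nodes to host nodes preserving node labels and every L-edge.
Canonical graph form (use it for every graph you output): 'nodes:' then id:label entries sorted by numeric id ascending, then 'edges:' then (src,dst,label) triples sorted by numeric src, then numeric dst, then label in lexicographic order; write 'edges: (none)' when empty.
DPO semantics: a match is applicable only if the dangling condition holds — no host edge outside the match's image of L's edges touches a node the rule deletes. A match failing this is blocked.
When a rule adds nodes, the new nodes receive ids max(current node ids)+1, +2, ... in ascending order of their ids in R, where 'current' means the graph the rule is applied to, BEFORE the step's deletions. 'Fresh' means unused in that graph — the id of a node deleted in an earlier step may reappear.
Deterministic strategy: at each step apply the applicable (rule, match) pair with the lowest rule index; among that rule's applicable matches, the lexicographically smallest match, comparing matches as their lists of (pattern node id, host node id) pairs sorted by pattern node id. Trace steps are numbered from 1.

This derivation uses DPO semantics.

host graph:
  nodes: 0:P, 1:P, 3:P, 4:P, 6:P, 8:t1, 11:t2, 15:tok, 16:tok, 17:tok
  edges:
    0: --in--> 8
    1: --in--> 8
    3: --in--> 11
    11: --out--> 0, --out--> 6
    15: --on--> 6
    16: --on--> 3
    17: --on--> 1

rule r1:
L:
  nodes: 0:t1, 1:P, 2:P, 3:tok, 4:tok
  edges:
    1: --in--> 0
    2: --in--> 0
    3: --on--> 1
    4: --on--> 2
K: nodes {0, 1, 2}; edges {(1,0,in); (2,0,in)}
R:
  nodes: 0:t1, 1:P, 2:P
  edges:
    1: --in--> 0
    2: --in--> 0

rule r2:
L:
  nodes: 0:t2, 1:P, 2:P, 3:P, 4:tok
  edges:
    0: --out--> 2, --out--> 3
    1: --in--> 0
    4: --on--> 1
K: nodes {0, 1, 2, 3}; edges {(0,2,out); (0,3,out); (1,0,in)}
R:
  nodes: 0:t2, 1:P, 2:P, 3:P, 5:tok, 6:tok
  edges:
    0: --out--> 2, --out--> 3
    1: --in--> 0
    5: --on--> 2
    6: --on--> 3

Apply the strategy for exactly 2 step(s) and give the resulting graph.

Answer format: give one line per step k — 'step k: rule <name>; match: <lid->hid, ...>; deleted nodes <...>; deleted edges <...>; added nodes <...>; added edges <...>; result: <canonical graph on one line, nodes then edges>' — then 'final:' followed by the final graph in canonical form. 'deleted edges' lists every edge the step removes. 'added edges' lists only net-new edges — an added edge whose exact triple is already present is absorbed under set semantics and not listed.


step 1: rule r2; match: 0->11, 1->3, 2->0, 3->6, 4->16; deleted nodes 16; deleted edges (16,3,on); added nodes 18, 19; added edges (18,0,on); (19,6,on); result: nodes: 0:P, 1:P, 3:P, 4:P, 6:P, 8:t1, 11:t2, 15:tok, 17:tok, 18:tok, 19:tok edges: (0,8,in); (1,8,in); (3,11,in); (11,0,out); (11,6,out); (15,6,on); (17,1,on); (18,0,on); (19,6,on)
step 2: rule r1; match: 0->8, 1->0, 2->1, 3->18, 4->17; deleted nodes 17, 18; deleted edges (17,1,on); (18,0,on); added nodes (none); added edges (none); result: nodes: 0:P, 1:P, 3:P, 4:P, 6:P, 8:t1, 11:t2, 15:tok, 19:tok edges: (0,8,in); (1,8,in); (3,11,in); (11,0,out); (11,6,out); (15,6,on); (19,6,on)
final:
nodes: 0:P, 1:P, 3:P, 4:P, 6:P, 8:t1, 11:t2, 15:tok, 19:tok
edges: (0,8,in); (1,8,in); (3,11,in); (11,0,out); (11,6,out); (15,6,on); (19,6,on)


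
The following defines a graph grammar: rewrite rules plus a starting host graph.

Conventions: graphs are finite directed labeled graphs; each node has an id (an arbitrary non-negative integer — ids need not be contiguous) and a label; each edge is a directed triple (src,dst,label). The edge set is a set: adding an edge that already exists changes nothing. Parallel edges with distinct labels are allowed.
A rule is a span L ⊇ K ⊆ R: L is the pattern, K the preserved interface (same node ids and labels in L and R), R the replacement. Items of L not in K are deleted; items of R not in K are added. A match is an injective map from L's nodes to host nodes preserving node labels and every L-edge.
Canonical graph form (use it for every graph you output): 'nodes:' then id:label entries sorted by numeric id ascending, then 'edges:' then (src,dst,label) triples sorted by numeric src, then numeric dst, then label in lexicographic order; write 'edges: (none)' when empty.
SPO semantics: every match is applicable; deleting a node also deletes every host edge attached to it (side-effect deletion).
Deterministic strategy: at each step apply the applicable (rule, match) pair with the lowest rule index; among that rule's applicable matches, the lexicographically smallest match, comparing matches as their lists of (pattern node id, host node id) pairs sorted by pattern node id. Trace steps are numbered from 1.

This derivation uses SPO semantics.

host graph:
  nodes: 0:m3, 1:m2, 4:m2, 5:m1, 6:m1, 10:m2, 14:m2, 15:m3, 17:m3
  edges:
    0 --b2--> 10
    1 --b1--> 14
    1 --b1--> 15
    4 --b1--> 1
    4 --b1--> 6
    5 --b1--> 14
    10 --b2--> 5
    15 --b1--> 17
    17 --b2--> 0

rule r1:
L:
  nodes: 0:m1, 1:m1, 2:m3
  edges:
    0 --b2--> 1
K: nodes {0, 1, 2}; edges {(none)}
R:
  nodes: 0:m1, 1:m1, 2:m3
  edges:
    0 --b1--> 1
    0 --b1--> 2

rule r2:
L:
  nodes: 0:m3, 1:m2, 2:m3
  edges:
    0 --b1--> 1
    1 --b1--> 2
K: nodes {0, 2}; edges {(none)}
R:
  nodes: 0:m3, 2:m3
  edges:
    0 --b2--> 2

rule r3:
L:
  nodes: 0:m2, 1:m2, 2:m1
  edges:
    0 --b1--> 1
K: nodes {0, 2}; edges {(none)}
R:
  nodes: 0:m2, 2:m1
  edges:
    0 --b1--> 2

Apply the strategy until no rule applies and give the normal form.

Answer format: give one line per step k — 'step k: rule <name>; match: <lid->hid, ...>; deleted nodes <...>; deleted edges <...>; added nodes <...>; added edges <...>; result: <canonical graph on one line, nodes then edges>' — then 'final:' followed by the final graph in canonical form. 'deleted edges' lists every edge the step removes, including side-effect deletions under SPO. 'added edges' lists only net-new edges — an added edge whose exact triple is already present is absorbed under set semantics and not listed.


step 1: rule r3; match: 0->1, 1->14, 2->5; deleted nodes 14; deleted edges (1,14,b1); (5,14,b1); added nodes (none); added edges (1,5,b1); result: nodes: 0:m3, 1:m2, 4:m2, 5:m1, 6:m1, 10:m2, 15:m3, 17:m3 edges: (0,10,b2); (1,5,b1); (1,15,b1); (4,1,b1); (4,6,b1); (10,5,b2); (15,17,b1); (17,0,b2)
step 2: rule r3; match: 0->4, 1->1, 2->5; deleted nodes 1; deleted edges (1,5,b1); (1,15,b1); (4,1,b1); added nodes (none); added edges (4,5,b1); result: nodes: 0:m3, 4:m2, 5:m1, 6:m1, 10:m2, 15:m3, 17:m3 edges: (0,10,b2); (4,5,b1); (4,6,b1); (10,5,b2); (15,17,b1); (17,0,b2)
final:
nodes: 0:m3, 4:m2, 5:m1, 6:m1, 10:m2, 15:m3, 17:m3
edges: (0,10,b2); (4,5,b1); (4,6,b1); (10,5,b2); (15,17,b1); (17,0,b2)


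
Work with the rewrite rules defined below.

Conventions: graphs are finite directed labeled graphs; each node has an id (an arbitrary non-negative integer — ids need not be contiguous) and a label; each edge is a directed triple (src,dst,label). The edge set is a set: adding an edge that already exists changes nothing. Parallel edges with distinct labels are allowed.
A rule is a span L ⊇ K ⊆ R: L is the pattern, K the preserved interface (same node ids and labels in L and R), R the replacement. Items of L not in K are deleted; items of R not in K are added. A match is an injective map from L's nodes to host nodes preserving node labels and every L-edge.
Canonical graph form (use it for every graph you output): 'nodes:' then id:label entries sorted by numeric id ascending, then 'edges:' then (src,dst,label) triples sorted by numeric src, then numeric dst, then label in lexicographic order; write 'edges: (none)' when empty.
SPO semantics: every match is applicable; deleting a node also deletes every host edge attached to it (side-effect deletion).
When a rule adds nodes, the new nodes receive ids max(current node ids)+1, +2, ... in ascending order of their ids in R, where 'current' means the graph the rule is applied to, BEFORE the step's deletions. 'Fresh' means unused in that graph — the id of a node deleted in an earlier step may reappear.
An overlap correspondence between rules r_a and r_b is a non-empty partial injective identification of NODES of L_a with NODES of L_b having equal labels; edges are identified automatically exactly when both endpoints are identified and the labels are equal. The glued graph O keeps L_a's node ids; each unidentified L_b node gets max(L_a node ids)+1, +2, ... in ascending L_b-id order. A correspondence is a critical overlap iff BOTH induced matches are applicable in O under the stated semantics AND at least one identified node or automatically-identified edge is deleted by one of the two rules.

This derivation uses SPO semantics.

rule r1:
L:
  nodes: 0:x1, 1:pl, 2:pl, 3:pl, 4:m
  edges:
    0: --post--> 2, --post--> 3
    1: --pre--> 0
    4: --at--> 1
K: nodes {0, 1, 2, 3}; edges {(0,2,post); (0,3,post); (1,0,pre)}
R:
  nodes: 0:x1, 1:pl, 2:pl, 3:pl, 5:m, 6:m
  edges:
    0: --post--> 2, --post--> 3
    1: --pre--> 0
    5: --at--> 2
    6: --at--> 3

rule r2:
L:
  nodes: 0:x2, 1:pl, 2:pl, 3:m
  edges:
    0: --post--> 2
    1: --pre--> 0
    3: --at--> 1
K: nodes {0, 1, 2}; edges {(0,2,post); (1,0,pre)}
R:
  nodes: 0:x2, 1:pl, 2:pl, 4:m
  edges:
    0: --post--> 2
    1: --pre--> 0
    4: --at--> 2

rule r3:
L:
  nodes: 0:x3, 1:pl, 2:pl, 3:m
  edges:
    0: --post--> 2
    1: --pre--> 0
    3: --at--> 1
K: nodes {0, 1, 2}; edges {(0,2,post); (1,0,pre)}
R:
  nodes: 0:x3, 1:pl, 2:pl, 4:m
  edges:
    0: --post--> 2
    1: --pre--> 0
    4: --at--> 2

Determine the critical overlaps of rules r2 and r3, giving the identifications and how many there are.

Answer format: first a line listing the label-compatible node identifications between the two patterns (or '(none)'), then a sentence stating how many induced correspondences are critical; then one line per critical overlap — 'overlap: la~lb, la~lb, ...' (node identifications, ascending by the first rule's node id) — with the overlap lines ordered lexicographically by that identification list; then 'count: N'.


label-compatible node identifications between L(r2) and L(r3): 1~1, 1~2, 2~1, 2~2, 3~3
7 of the induced correspondences are critical overlaps of r2 and r3.
overlap: 1~1, 2~2, 3~3
overlap: 1~1, 3~3
overlap: 1~2, 2~1, 3~3
overlap: 1~2, 3~3
overlap: 2~1, 3~3
overlap: 2~2, 3~3
overlap: 3~3
count: 7
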